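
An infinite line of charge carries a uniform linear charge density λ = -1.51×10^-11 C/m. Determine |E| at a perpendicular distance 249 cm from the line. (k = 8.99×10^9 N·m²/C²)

By cylindrical symmetry E is radial; use a coaxial Gaussian cylinder of radius 249 cm and length L.
Q_enc = λL, so λ_enc = -1.51e-11 C/m.
By Gauss's law (flux through the curved wall only), E·2πrL = λ_enc L/ε₀.
E = 2k|λ_enc|/r = 2(8.99×10^9)(1.51×10^-11)/(2.49) = 0.109 N/C.

E = 0.109 V/m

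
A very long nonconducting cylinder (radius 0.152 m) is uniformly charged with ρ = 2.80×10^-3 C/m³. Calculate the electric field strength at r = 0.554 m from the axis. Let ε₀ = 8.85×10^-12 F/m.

E = 6.60×10^6 V/m

Choose a coaxial cylinder of radius r = 0.554 m (arbitrary length L) as the Gaussian surface (r > 0.152 m, full cross-section enclosed).
λ_enc = ρ·πR² = (2.80×10^-3)π(0.152)² = 2.032×10^-4 C/m.
By Gauss's law (flux through the curved wall only), E·2πrL = λ_enc L/ε₀.
E = |λ_enc|/(2πε₀r) = (2.032×10^-4)/(2π·8.85×10^-12·0.554) = 6.60×10^6 N/C.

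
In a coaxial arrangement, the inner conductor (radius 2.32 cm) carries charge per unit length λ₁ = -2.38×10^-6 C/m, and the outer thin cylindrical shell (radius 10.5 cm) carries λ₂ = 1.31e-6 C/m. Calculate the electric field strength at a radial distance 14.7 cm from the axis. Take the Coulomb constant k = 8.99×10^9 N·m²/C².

E = 1.31×10^5 V/m

By cylindrical symmetry E is radial; use a coaxial Gaussian cylinder of radius 14.7 cm and length L (r > 10.5 cm, enclosing both).
λ_enc = λ₁ + λ₂ = (-2.38×10^-6) + (1.31×10^-6) = -1.07×10^-6 C/m.
Since E is radial and uniform over the curved surface, Φ = E·2πrL = Q_enc/ε₀ = λ_enc L/ε₀.
E = 2k|λ_enc|/r = 2(8.99×10^9)(1.07e-6)/(0.147) = 1.31e5 N/C.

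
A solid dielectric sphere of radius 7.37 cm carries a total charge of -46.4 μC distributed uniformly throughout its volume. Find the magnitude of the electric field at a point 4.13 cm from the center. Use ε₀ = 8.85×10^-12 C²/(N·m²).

By spherical symmetry E is radial; choose a Gaussian sphere of radius r = 4.13 cm (r < R).
For a uniform sphere the enclosed fraction is (r/R)³, so Q_enc = (-46.4 μC)(0.0413/0.0737)³ = -8.165×10^-6 C.
Applying ∮E·dA = Q_enc/ε₀ with Φ = E(4πr²):
E = |Q_enc|/(4πε₀r²) = (8.165×10^-6)/(4π·8.85×10^-12·(0.0413)²) = 4.30×10^7 N/C.

E = 4.30e7 N/C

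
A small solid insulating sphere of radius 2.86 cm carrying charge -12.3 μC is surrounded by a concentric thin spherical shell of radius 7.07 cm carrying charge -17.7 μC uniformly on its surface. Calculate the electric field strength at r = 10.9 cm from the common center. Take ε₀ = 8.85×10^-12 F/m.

Symmetry ⇒ E = E(r) r̂. Gaussian sphere of radius r = 10.9 cm (r > 7.07 cm, enclosing both).
Q_enc = (-12.3 μC) + (-17.7 μC) = -3.00×10^-5 C.
By Gauss's law, ∮E·dA = E·4πr² = Q_enc/ε₀.
E = |Q_enc|/(4πε₀r²) = (3.00e-5)/(4π·8.85×10^-12·(0.109)²) = 2.27×10^7 N/C.

E = 2.27×10^7 N/C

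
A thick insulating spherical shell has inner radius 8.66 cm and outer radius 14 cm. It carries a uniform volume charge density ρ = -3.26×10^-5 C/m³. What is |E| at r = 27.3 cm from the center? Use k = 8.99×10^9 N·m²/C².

3.45×10^4 N/C

By spherical symmetry E is radial; choose a Gaussian sphere of radius r = 27.3 cm (r > 14 cm, enclosing the whole shell).
Q_enc = ρ·(4π/3)(b³ − a³) = (-3.26×10^-5)·(4π/3)·((0.14)³ − (0.0866)³) = -2.86×10^-7 C.
Gauss's law: E·4πr² = Q_enc/ε₀.
E = k|Q_enc|/r² = (8.99×10^9)(2.86e-7)/(0.273)² = 3.45×10^4 N/C.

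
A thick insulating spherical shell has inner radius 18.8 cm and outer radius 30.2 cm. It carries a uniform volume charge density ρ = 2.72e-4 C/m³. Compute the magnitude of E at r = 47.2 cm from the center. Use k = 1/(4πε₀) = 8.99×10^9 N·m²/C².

By spherical symmetry E is radial; choose a Gaussian sphere of radius r = 47.2 cm (r > 30.2 cm, enclosing the whole shell).
Q_enc = ρ·(4π/3)(b³ − a³) = (2.72e-4)·(4π/3)·((0.302)³ − (0.188)³) = 2.381×10^-5 C.
Gauss's law: E·4πr² = Q_enc/ε₀.
E = k|Q_enc|/r² = (8.99×10^9)(2.381×10^-5)/(0.472)² = 9.61e5 N/C.

9.61×10^5 V/m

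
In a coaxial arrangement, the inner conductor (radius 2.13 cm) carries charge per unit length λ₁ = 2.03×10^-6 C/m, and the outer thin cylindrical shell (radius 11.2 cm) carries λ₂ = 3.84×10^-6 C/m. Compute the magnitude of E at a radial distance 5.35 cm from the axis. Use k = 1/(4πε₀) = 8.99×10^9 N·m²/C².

E ≈ 6.82×10^5 V/m

By cylindrical symmetry E is radial; use a coaxial Gaussian cylinder of radius 5.35 cm and length L (between the conductors, 2.13 cm < r < 11.2 cm).
Only the inner wire is enclosed; the outer shell contributes nothing inside itself. λ_enc = λ₁ = 2.03×10^-6 C/m.
By Gauss's law (flux through the curved wall only), E·2πrL = λ_enc L/ε₀.
E = 2k|λ_enc|/r = 2(8.99×10^9)(2.03×10^-6)/(0.0535) = 6.82×10^5 N/C.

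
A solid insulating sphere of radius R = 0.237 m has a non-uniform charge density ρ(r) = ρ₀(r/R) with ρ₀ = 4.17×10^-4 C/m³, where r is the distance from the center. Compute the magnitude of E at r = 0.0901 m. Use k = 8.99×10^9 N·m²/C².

4.03×10^5 V/m

By spherical symmetry E is radial; choose a Gaussian sphere of radius r = 0.0901 m (r < R).
Q_enc = ∫₀^r ρ(r')·4πr'² dr' = (4πρ₀/R) ∫₀^r r'^3 dr' = 4πρ₀ r^4/(4·R) = 3.643e-7 C.
Applying ∮E·dA = Q_enc/ε₀ with Φ = E(4πr²):
E = k|Q_enc|/r² = (8.99×10^9)(3.643e-7)/(0.0901)² = 4.03e5 N/C.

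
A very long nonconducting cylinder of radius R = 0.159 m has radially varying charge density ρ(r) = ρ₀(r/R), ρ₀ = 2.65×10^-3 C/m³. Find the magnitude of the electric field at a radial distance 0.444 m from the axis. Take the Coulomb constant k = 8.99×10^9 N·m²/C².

Take a coaxial cylindrical Gaussian surface of radius r = 0.444 m and length L (r > R, full charge per length enclosed).
λ_enc = 2π ∫₀^R ρ₀(r'/R)^1 r' dr' = 2πρ₀R²/3 = 1.403×10^-4 C/m.
Since E is radial and uniform over the curved surface, Φ = E·2πrL = Q_enc/ε₀ = λ_enc L/ε₀.
E = 2k|λ_enc|/r = 2(8.99×10^9)(1.403×10^-4)/(0.444) = 5.68×10^6 N/C.

5.68×10^6 N/C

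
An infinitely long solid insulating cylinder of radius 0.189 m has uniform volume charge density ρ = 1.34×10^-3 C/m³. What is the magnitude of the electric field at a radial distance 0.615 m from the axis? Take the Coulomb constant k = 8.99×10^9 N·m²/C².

4.40×10^6 V/m

Coaxial Gaussian cylinder, radius r = 0.615 m, length L (r > 0.189 m, full cross-section enclosed).
λ_enc = ρ·πR² = (1.34e-3)π(0.189)² = 1.504e-4 C/m.
By Gauss's law (flux through the curved wall only), E·2πrL = λ_enc L/ε₀.
E = 2k|λ_enc|/r = 2(8.99×10^9)(1.504e-4)/(0.615) = 4.40×10^6 N/C.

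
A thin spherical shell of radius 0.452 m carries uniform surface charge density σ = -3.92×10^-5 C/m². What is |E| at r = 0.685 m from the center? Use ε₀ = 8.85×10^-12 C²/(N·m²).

Use a concentric Gaussian sphere at r = 0.685 m (r > 0.452 m).
The entire shell is enclosed: Q_enc = σ·4πR² = (-3.92×10^-5)·4π·(0.452)² = -1.006×10^-4 C.
Gauss's law: E·4πr² = Q_enc/ε₀.
E = |Q_enc|/(4πε₀r²) = (1.006e-4)/(4π·8.85×10^-12·(0.685)²) = 1.93×10^6 N/C.

E ≈ 1.93×10^6 V/m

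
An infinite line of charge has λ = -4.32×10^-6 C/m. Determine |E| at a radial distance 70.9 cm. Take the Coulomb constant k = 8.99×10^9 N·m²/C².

Choose a coaxial cylinder of radius r = 70.9 cm (arbitrary length L) as the Gaussian surface.
Q_enc = λL, so λ_enc = -4.32e-6 C/m.
Applying ∮E·dA = Q_enc/ε₀ with the end caps contributing no flux:
E = 2k|λ_enc|/r = 2(8.99×10^9)(4.32×10^-6)/(0.709) = 1.10e5 N/C.

E = 1.10e5 V/m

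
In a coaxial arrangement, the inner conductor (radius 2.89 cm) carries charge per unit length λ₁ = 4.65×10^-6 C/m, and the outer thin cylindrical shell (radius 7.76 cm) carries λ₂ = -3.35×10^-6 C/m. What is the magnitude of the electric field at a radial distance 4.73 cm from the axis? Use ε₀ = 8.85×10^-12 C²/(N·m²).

Coaxial Gaussian cylinder, radius r = 4.73 cm, length L (between the conductors, 2.89 cm < r < 7.76 cm).
The shell at 7.76 cm lies outside the Gaussian surface, so λ_enc = λ₁ = 4.65×10^-6 C/m.
By Gauss's law (flux through the curved wall only), E·2πrL = λ_enc L/ε₀.
E = |λ_enc|/(2πε₀r) = (4.65e-6)/(2π·8.85×10^-12·0.0473) = 1.77×10^6 N/C.

|E| = 1.77×10^6 V/m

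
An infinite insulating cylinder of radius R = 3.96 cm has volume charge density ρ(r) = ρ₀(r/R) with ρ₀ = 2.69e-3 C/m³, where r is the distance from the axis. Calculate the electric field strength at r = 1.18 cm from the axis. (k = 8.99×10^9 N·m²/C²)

E = 3.56×10^5 N/C

Take a coaxial cylindrical Gaussian surface of radius r = 1.18 cm and length L (r < R).
λ_enc = ∫₀^r ρ(r')·2πr' dr' = (2πρ₀/R)·r^3/3 = 2.338e-7 C/m.
Gauss's law: E·2πrL = λ_enc L/ε₀.
E = 2k|λ_enc|/r = 2(8.99×10^9)(2.338e-7)/(0.0118) = 3.56×10^5 N/C.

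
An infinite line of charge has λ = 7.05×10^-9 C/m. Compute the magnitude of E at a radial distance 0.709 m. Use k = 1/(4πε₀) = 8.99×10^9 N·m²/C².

Take a coaxial cylindrical Gaussian surface of radius r = 0.709 m and length L.
Q_enc = λL, so λ_enc = 7.05×10^-9 C/m.
Gauss's law: E·2πrL = λ_enc L/ε₀.
E = 2k|λ_enc|/r = 2(8.99×10^9)(7.05×10^-9)/(0.709) = 179 N/C.

E ≈ 179 N/C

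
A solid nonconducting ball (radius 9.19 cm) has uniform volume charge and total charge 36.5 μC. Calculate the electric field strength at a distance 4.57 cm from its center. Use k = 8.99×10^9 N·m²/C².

1.93×10^7 N/C

Symmetry ⇒ E = E(r) r̂. Gaussian sphere of radius r = 4.57 cm (r < R).
For a uniform sphere the enclosed fraction is (r/R)³, so Q_enc = (36.5 μC)(0.0457/0.0919)³ = 4.488×10^-6 C.
Gauss's law: E·4πr² = Q_enc/ε₀.
E = k|Q_enc|/r² = (8.99×10^9)(4.488×10^-6)/(0.0457)² = 1.93×10^7 N/C.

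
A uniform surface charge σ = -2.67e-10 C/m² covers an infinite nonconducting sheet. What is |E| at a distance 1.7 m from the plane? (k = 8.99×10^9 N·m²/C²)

The symmetry is planar: E is normal to the sheet and the same magnitude on both sides. Take a pillbox straddling the sheet with end-cap area A.
Only the two end caps contribute flux: Φ = 2EA. With Q_enc = σA, Gauss's law gives E = |σ|/(2ε₀).
E = 2πk|σ| = 2π(8.99×10^9)(2.67×10^-10) = 15.1 N/C.

E ≈ 15.1 N/C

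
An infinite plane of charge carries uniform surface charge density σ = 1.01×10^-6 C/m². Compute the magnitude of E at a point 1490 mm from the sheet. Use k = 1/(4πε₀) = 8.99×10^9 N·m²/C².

5.71×10^4 N/C

Choose a cylindrical pillbox piercing the sheet, end faces (area A) parallel to it.
Flux Φ = 2EA and Q_enc = σA, so 2EA = σA/ε₀ ⇒ E = |σ|/(2ε₀), independent of distance.
E = 2πk|σ| = 2π(8.99×10^9)(1.01×10^-6) = 5.71×10^4 N/C.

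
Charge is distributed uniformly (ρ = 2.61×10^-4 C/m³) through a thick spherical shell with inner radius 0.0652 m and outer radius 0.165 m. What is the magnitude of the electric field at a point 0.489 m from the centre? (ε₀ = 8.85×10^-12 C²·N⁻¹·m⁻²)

1.73e5 V/m

Take a concentric spherical Gaussian surface of radius r = 0.489 m (r > 0.165 m, enclosing the whole shell).
Q_enc = ρ·(4π/3)(b³ − a³) = (2.61e-4)·(4π/3)·((0.165)³ − (0.0652)³) = 4.608×10^-6 C.
Gauss's law: E·4πr² = Q_enc/ε₀.
E = |Q_enc|/(4πε₀r²) = (4.608e-6)/(4π·8.85×10^-12·(0.489)²) = 1.73e5 N/C.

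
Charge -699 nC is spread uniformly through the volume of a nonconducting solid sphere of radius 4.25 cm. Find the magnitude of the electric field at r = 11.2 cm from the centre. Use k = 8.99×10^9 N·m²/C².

Symmetry ⇒ E = E(r) r̂. Gaussian sphere of radius r = 11.2 cm (r > R, so the entire charge is enclosed).
Q_enc = -699 nC = -6.99×10^-7 C.
Gauss's law: E·4πr² = Q_enc/ε₀.
E = k|Q_enc|/r² = (8.99×10^9)(6.99×10^-7)/(0.112)² = 5.01×10^5 N/C.

E ≈ 5.01×10^5 V/m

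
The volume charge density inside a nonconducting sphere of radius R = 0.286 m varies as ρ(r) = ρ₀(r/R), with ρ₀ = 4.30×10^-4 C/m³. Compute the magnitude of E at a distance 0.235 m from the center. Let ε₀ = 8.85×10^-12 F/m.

E = 2.35×10^6 V/m

Use a concentric Gaussian sphere at r = 0.235 m (r < R).
Q_enc = ∫₀^r ρ(r')·4πr'² dr' = (4πρ₀/R) ∫₀^r r'^3 dr' = 4πρ₀ r^4/(4·R) = 1.441×10^-5 C.
Gauss's law: E·4πr² = Q_enc/ε₀.
E = |Q_enc|/(4πε₀r²) = (1.441e-5)/(4π·8.85×10^-12·(0.235)²) = 2.35e6 N/C.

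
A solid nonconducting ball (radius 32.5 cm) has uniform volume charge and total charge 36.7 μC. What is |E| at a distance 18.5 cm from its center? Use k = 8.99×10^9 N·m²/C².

E = 1.78×10^6 N/C

Use a concentric Gaussian sphere at r = 18.5 cm (r < R).
For a uniform sphere the enclosed fraction is (r/R)³, so Q_enc = (36.7 μC)(0.185/0.325)³ = 6.769e-6 C.
Applying ∮E·dA = Q_enc/ε₀ with Φ = E(4πr²):
E = k|Q_enc|/r² = (8.99×10^9)(6.769×10^-6)/(0.185)² = 1.78×10^6 N/C.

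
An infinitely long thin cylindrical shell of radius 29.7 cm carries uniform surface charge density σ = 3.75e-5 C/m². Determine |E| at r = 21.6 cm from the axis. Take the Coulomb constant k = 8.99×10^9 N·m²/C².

Choose a coaxial cylinder of radius r = 21.6 cm (arbitrary length L) as the Gaussian surface (r < 29.7 cm, inside the shell).
No charge is enclosed, so Gauss's law gives E·2πrL = 0 ⇒ E = 0.

E = 0 (no enclosed charge)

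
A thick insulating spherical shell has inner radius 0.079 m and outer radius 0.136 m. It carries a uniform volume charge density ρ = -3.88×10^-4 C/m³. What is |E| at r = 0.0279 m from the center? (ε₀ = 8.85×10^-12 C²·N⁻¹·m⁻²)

By spherical symmetry E is radial; choose a Gaussian sphere of radius r = 0.0279 m (r < 0.079 m, inside the empty cavity).
Q_enc = 0 (all charge lies at larger r); Gauss's law gives E = 0.

E = 0 (no enclosed charge)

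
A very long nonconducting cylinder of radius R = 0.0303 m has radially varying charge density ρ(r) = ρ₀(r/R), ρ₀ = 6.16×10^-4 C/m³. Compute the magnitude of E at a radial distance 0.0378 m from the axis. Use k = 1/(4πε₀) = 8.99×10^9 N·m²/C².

Coaxial Gaussian cylinder, radius r = 0.0378 m, length L (r > R, full charge per length enclosed).
λ_enc = 2π ∫₀^R ρ₀(r'/R)^1 r' dr' = 2πρ₀R²/3 = 1.184e-6 C/m.
By Gauss's law (flux through the curved wall only), E·2πrL = λ_enc L/ε₀.
E = 2k|λ_enc|/r = 2(8.99×10^9)(1.184×10^-6)/(0.0378) = 5.63e5 N/C.

5.63×10^5 V/m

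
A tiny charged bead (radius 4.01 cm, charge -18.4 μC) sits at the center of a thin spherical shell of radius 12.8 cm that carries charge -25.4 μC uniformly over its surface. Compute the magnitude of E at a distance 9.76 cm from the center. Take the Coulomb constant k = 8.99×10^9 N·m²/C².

Take a concentric spherical Gaussian surface of radius r = 9.76 cm (between the bodies, 4.01 cm < r < 12.8 cm).
The shell at 12.8 cm lies outside the Gaussian surface, so Q_enc = -18.4 μC = -1.84×10^-5 C.
Gauss's law: E·4πr² = Q_enc/ε₀.
E = k|Q_enc|/r² = (8.99×10^9)(1.84×10^-5)/(0.0976)² = 1.74×10^7 N/C.

E = 1.74×10^7 N/C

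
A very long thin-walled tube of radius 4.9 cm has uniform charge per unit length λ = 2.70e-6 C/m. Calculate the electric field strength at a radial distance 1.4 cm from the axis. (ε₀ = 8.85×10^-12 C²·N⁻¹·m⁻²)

By cylindrical symmetry E is radial; use a coaxial Gaussian cylinder of radius 1.4 cm and length L (r < 4.9 cm, inside the shell).
No charge is enclosed, so Gauss's law gives E·2πrL = 0 ⇒ E = 0.

|E| = 0 N/C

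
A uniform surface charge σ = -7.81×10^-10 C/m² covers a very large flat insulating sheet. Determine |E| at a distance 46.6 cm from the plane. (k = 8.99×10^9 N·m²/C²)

|E| ≈ 44.1 V/m

By planar symmetry E is perpendicular to the sheet and uniform; use a Gaussian pillbox with flat faces of area A on each side of the sheet.
Flux Φ = 2EA and Q_enc = σA, so 2EA = σA/ε₀ ⇒ E = |σ|/(2ε₀), independent of distance.
E = 2πk|σ| = 2π(8.99×10^9)(7.81×10^-10) = 44.1 N/C.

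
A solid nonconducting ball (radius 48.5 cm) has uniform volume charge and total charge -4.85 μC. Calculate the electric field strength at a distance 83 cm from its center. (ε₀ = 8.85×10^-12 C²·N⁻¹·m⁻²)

Take a concentric spherical Gaussian surface of radius r = 83 cm (r > R, so the entire charge is enclosed).
Q_enc = -4.85 μC = -4.85e-6 C.
Applying ∮E·dA = Q_enc/ε₀ with Φ = E(4πr²):
E = |Q_enc|/(4πε₀r²) = (4.85×10^-6)/(4π·8.85×10^-12·(0.83)²) = 6.33×10^4 N/C.

|E| = 6.33e4 V/m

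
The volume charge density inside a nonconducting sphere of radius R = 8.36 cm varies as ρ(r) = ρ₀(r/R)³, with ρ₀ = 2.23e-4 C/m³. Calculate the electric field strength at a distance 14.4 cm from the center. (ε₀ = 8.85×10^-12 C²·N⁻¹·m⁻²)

|E| = 1.18×10^5 V/m

Symmetry ⇒ E = E(r) r̂. Gaussian sphere of radius r = 14.4 cm (r > R, all charge enclosed).
Q_enc = 4π ∫₀^R ρ₀(r'/R)^3 r'² dr' = 4πρ₀R³/6 = 2.729×10^-7 C.
Since E is radial and uniform over the Gaussian sphere, Φ = E·4πr² = Q_enc/ε₀.
E = |Q_enc|/(4πε₀r²) = (2.729×10^-7)/(4π·8.85×10^-12·(0.144)²) = 1.18×10^5 N/C.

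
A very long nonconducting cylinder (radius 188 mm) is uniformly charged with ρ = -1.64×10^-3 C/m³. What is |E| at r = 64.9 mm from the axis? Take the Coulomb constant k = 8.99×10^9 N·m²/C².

Choose a coaxial cylinder of radius r = 64.9 mm (arbitrary length L) as the Gaussian surface (r < R).
Enclosed charge per unit length: λ_enc = ρ·πr² = (-1.64×10^-3)π(0.0649)² = -2.17×10^-5 C/m.
Gauss's law: E·2πrL = λ_enc L/ε₀.
E = 2k|λ_enc|/r = 2(8.99×10^9)(2.17×10^-5)/(0.0649) = 6.01×10^6 N/C.

|E| = 6.01e6 V/m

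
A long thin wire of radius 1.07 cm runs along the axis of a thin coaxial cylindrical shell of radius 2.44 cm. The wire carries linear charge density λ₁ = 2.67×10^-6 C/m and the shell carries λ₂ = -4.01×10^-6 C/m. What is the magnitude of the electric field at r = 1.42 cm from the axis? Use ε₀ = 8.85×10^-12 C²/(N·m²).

|E| ≈ 3.38e6 V/m

Coaxial Gaussian cylinder, radius r = 1.42 cm, length L (between the conductors, 1.07 cm < r < 2.44 cm).
Only the inner wire is enclosed; the outer shell contributes nothing inside itself. λ_enc = λ₁ = 2.67e-6 C/m.
Since E is radial and uniform over the curved surface, Φ = E·2πrL = Q_enc/ε₀ = λ_enc L/ε₀.
E = |λ_enc|/(2πε₀r) = (2.67×10^-6)/(2π·8.85×10^-12·0.0142) = 3.38e6 N/C.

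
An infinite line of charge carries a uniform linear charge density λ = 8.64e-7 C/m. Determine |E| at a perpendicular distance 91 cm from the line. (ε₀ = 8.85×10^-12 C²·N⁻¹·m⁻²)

|E| = 1.71×10^4 N/C

By cylindrical symmetry E is radial; use a coaxial Gaussian cylinder of radius 91 cm and length L.
Q_enc = λL, so λ_enc = 8.64e-7 C/m.
Since E is radial and uniform over the curved surface, Φ = E·2πrL = Q_enc/ε₀ = λ_enc L/ε₀.
E = |λ_enc|/(2πε₀r) = (8.64×10^-7)/(2π·8.85×10^-12·0.91) = 1.71e4 N/C.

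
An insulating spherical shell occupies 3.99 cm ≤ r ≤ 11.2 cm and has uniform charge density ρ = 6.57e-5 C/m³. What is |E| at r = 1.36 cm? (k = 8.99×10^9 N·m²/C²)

|E| = 0 N/C

By spherical symmetry E is radial; choose a Gaussian sphere of radius r = 1.36 cm (r < 3.99 cm, inside the empty cavity).
No charge is enclosed, so by Gauss's law E·4πr² = 0 ⇒ E = 0.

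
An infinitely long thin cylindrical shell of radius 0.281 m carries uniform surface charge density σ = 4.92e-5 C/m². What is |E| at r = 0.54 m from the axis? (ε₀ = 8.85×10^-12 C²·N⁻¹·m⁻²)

By cylindrical symmetry E is radial; use a coaxial Gaussian cylinder of radius 0.54 m and length L (r > 0.281 m).
The whole shell is enclosed: λ_enc = σ·2πR = (4.92e-5)·2π·(0.281) = 8.687e-5 C/m.
By Gauss's law (flux through the curved wall only), E·2πrL = λ_enc L/ε₀.
E = |λ_enc|/(2πε₀r) = (8.687e-5)/(2π·8.85×10^-12·0.54) = 2.89×10^6 N/C.

E = 2.89e6 N/C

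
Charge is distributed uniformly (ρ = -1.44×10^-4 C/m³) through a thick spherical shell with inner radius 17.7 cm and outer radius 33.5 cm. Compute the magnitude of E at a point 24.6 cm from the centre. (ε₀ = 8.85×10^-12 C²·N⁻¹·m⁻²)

By spherical symmetry E is radial; choose a Gaussian sphere of radius r = 24.6 cm (within the shell material, 17.7 cm < r < 33.5 cm).
Enclosed charge is the volume from a to r: Q_enc = (4π/3)ρ(r³ − a³) = -5.635×10^-6 C.
Applying ∮E·dA = Q_enc/ε₀ with Φ = E(4πr²):
E = |Q_enc|/(4πε₀r²) = (5.635×10^-6)/(4π·8.85×10^-12·(0.246)²) = 8.37×10^5 N/C.

E = 8.37×10^5 V/m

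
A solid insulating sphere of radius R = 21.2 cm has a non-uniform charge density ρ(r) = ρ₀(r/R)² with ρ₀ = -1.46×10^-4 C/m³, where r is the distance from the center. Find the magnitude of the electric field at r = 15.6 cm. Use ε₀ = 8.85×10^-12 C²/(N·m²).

2.79e5 N/C

By spherical symmetry E is radial; choose a Gaussian sphere of radius r = 15.6 cm (r < R).
Q_enc = ∫₀^r ρ(r')·4πr'² dr' = (4πρ₀/R²) ∫₀^r r'^4 dr' = 4πρ₀ r^5/(5·R²) = -7.543×10^-7 C.
Gauss's law: E·4πr² = Q_enc/ε₀.
E = |Q_enc|/(4πε₀r²) = (7.543e-7)/(4π·8.85×10^-12·(0.156)²) = 2.79e5 N/C.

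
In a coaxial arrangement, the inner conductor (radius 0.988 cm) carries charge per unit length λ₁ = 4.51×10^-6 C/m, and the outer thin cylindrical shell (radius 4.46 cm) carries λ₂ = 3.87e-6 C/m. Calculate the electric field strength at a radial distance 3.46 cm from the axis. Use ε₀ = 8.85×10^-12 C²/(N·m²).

2.34e6 V/m

Choose a coaxial cylinder of radius r = 3.46 cm (arbitrary length L) as the Gaussian surface (between the conductors, 0.988 cm < r < 4.46 cm).
Only the inner wire is enclosed; the outer shell contributes nothing inside itself. λ_enc = λ₁ = 4.51×10^-6 C/m.
Since E is radial and uniform over the curved surface, Φ = E·2πrL = Q_enc/ε₀ = λ_enc L/ε₀.
E = |λ_enc|/(2πε₀r) = (4.51×10^-6)/(2π·8.85×10^-12·0.0346) = 2.34×10^6 N/C.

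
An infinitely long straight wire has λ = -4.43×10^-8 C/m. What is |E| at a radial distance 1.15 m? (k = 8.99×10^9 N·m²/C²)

Choose a coaxial cylinder of radius r = 1.15 m (arbitrary length L) as the Gaussian surface.
Q_enc = λL, so λ_enc = -4.43×10^-8 C/m.
By Gauss's law (flux through the curved wall only), E·2πrL = λ_enc L/ε₀.
E = 2k|λ_enc|/r = 2(8.99×10^9)(4.43×10^-8)/(1.15) = 693 N/C.

|E| = 693 V/m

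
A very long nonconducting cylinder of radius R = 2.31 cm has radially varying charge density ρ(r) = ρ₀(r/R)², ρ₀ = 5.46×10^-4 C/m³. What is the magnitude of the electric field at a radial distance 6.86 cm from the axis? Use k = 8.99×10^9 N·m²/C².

Take a coaxial cylindrical Gaussian surface of radius r = 6.86 cm and length L (r > R, full charge per length enclosed).
λ_enc = 2π ∫₀^R ρ₀(r'/R)^2 r' dr' = 2πρ₀R²/4 = 4.577e-7 C/m.
By Gauss's law (flux through the curved wall only), E·2πrL = λ_enc L/ε₀.
E = 2k|λ_enc|/r = 2(8.99×10^9)(4.577×10^-7)/(0.0686) = 1.20e5 N/C.

|E| = 1.20e5 N/C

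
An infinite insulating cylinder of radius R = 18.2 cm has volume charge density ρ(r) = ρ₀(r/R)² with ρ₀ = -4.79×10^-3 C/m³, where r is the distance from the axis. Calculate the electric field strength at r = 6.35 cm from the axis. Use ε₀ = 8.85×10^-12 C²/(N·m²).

|E| = 1.05×10^6 N/C

By cylindrical symmetry E is radial; use a coaxial Gaussian cylinder of radius 6.35 cm and length L (r < R).
λ_enc = ∫₀^r ρ(r')·2πr' dr' = (2πρ₀/R²)·r^4/4 = -3.693e-6 C/m.
By Gauss's law (flux through the curved wall only), E·2πrL = λ_enc L/ε₀.
E = |λ_enc|/(2πε₀r) = (3.693×10^-6)/(2π·8.85×10^-12·0.0635) = 1.05e6 N/C.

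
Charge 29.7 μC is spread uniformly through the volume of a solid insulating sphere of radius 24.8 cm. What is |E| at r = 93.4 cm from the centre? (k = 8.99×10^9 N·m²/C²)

Symmetry ⇒ E = E(r) r̂. Gaussian sphere of radius r = 93.4 cm (r > R, so the entire charge is enclosed).
Q_enc = 29.7 μC = 2.97×10^-5 C.
Since E is radial and uniform over the Gaussian sphere, Φ = E·4πr² = Q_enc/ε₀.
E = k|Q_enc|/r² = (8.99×10^9)(2.97e-5)/(0.934)² = 3.06×10^5 N/C.

E = 3.06×10^5 N/C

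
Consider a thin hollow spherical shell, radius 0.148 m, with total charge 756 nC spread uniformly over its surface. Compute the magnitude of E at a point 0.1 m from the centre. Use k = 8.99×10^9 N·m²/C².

Take a concentric spherical Gaussian surface of radius r = 0.1 m (inside the shell, r < 0.148 m).
All the charge is outside the Gaussian surface: Q_enc = 0, hence E = 0 everywhere inside the shell.

E = 0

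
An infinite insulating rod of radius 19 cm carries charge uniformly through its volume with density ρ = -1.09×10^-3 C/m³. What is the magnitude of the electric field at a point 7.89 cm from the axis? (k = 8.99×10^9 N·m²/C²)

E ≈ 4.86×10^6 N/C

Take a coaxial cylindrical Gaussian surface of radius r = 7.89 cm and length L (r < R).
Charge inside radius r per length L is ρ·πr²·L, so λ_enc = ρπr² = -2.132×10^-5 C/m.
Since E is radial and uniform over the curved surface, Φ = E·2πrL = Q_enc/ε₀ = λ_enc L/ε₀.
E = 2k|λ_enc|/r = 2(8.99×10^9)(2.132×10^-5)/(0.0789) = 4.86×10^6 N/C.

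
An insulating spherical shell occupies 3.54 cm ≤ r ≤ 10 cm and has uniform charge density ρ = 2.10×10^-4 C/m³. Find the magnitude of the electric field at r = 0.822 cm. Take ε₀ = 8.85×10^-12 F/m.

|E| = 0 V/m

Symmetry ⇒ E = E(r) r̂. Gaussian sphere of radius r = 0.822 cm (r < 3.54 cm, inside the empty cavity).
Q_enc = 0 (all charge lies at larger r); Gauss's law gives E = 0.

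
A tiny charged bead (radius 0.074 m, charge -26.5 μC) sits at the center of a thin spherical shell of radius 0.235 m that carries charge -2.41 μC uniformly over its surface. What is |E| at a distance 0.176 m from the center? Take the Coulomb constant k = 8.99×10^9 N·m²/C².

Use a concentric Gaussian sphere at r = 0.176 m (between the bodies, 0.074 m < r < 0.235 m).
The shell at 0.235 m lies outside the Gaussian surface, so Q_enc = -26.5 μC = -2.65×10^-5 C.
By Gauss's law, ∮E·dA = E·4πr² = Q_enc/ε₀.
E = k|Q_enc|/r² = (8.99×10^9)(2.65e-5)/(0.176)² = 7.69×10^6 N/C.

E ≈ 7.69e6 N/C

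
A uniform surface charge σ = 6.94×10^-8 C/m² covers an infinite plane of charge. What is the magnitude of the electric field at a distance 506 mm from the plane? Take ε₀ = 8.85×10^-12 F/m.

The symmetry is planar: E is normal to the sheet and the same magnitude on both sides. Take a pillbox straddling the sheet with end-cap area A.
Flux Φ = 2EA and Q_enc = σA, so 2EA = σA/ε₀ ⇒ E = |σ|/(2ε₀), independent of distance.
E = |σ|/(2ε₀) = (6.94e-8)/(2·8.85×10^-12) = 3.92×10^3 N/C.

|E| ≈ 3.92×10^3 N/C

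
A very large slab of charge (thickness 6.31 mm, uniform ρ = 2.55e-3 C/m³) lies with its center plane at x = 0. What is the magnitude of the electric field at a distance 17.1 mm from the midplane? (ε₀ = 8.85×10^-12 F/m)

E = 9.09e5 N/C

The point |x| = 17.1 mm lies outside the slab (half-thickness 0.003155 m). A symmetric pillbox spanning the full slab encloses Q_enc = ρ·d·A.
Flux = 2EA ⇒ E = |ρ|d/(2ε₀), independent of distance outside.
E = (2.55×10^-3)(0.00631)/(2·8.85×10^-12) = 9.09e5 N/C.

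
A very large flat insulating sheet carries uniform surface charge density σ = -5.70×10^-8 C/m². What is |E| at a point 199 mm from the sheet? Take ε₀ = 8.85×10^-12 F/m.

By planar symmetry E is perpendicular to the sheet and uniform; use a Gaussian pillbox with flat faces of area A on each side of the sheet.
Only the two end caps contribute flux: Φ = 2EA. With Q_enc = σA, Gauss's law gives E = |σ|/(2ε₀).
E = |σ|/(2ε₀) = (5.70×10^-8)/(2·8.85×10^-12) = 3.22×10^3 N/C.

3.22×10^3 N/C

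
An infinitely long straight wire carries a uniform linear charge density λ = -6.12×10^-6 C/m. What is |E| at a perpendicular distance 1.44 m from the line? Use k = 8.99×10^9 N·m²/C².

Take a coaxial cylindrical Gaussian surface of radius r = 1.44 m and length L.
Q_enc = λL, so λ_enc = -6.12×10^-6 C/m.
By Gauss's law (flux through the curved wall only), E·2πrL = λ_enc L/ε₀.
E = 2k|λ_enc|/r = 2(8.99×10^9)(6.12×10^-6)/(1.44) = 7.64×10^4 N/C.

|E| = 7.64×10^4 N/C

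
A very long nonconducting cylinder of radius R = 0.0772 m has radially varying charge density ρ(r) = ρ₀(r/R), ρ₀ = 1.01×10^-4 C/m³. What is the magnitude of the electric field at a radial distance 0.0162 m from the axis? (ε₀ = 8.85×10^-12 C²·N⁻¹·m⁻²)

|E| = 1.29×10^4 N/C

Choose a coaxial cylinder of radius r = 0.0162 m (arbitrary length L) as the Gaussian surface (r < R).
Integrating ρ over the cross-section to radius r: λ_enc = (2πρ₀/R) ∫₀^r r'^2 dr' = 2πρ₀ r^3/(3·R) = 1.165e-8 C/m.
Gauss's law: E·2πrL = λ_enc L/ε₀.
E = |λ_enc|/(2πε₀r) = (1.165×10^-8)/(2π·8.85×10^-12·0.0162) = 1.29×10^4 N/C.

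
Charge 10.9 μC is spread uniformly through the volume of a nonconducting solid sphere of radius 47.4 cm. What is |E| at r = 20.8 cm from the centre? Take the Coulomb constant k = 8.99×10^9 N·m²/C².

Symmetry ⇒ E = E(r) r̂. Gaussian sphere of radius r = 20.8 cm (r < R).
For a uniform sphere the enclosed fraction is (r/R)³, so Q_enc = (10.9 μC)(0.208/0.474)³ = 9.21×10^-7 C.
Applying ∮E·dA = Q_enc/ε₀ with Φ = E(4πr²):
E = k|Q_enc|/r² = (8.99×10^9)(9.21×10^-7)/(0.208)² = 1.91×10^5 N/C.

E = 1.91e5 N/C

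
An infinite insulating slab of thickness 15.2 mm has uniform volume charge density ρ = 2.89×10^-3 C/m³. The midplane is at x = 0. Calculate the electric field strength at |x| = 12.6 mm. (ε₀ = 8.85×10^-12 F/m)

The point |x| = 12.6 mm lies outside the slab (half-thickness 0.0076 m). A symmetric pillbox spanning the full slab encloses Q_enc = ρ·d·A.
Flux = 2EA ⇒ E = |ρ|d/(2ε₀), independent of distance outside.
E = (2.89×10^-3)(0.0152)/(2·8.85×10^-12) = 2.48×10^6 N/C.

E ≈ 2.48×10^6 N/C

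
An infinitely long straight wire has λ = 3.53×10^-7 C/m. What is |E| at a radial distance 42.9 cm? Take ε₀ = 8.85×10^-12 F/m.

E = 1.48e4 N/C

Coaxial Gaussian cylinder, radius r = 42.9 cm, length L.
Q_enc = λL, so λ_enc = 3.53e-7 C/m.
Since E is radial and uniform over the curved surface, Φ = E·2πrL = Q_enc/ε₀ = λ_enc L/ε₀.
E = |λ_enc|/(2πε₀r) = (3.53×10^-7)/(2π·8.85×10^-12·0.429) = 1.48e4 N/C.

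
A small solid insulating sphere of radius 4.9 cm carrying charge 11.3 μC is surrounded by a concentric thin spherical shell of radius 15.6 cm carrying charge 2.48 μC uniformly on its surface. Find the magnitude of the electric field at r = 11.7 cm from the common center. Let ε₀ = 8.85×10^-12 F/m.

E = 7.42e6 N/C

Use a concentric Gaussian sphere at r = 11.7 cm (between the bodies, 4.9 cm < r < 15.6 cm).
The shell at 15.6 cm lies outside the Gaussian surface, so Q_enc = 11.3 μC = 1.13×10^-5 C.
Applying ∮E·dA = Q_enc/ε₀ with Φ = E(4πr²):
E = |Q_enc|/(4πε₀r²) = (1.13×10^-5)/(4π·8.85×10^-12·(0.117)²) = 7.42×10^6 N/C.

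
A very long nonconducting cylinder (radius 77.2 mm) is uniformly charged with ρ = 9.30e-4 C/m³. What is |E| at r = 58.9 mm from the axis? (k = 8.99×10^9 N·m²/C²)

Coaxial Gaussian cylinder, radius r = 58.9 mm, length L (r < R).
Charge inside radius r per length L is ρ·πr²·L, so λ_enc = ρπr² = 1.014×10^-5 C/m.
Gauss's law: E·2πrL = λ_enc L/ε₀.
E = 2k|λ_enc|/r = 2(8.99×10^9)(1.014×10^-5)/(0.0589) = 3.09×10^6 N/C.

|E| ≈ 3.09e6 N/C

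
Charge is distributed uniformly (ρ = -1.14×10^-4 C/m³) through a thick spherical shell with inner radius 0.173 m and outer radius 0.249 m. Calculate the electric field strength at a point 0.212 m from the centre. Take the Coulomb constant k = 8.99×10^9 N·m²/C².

By spherical symmetry E is radial; choose a Gaussian sphere of radius r = 0.212 m (within the shell material, 0.173 m < r < 0.249 m).
Enclosed charge is the volume from a to r: Q_enc = (4π/3)ρ(r³ − a³) = -2.077×10^-6 C.
Applying ∮E·dA = Q_enc/ε₀ with Φ = E(4πr²):
E = k|Q_enc|/r² = (8.99×10^9)(2.077×10^-6)/(0.212)² = 4.16×10^5 N/C.

E ≈ 4.16×10^5 V/m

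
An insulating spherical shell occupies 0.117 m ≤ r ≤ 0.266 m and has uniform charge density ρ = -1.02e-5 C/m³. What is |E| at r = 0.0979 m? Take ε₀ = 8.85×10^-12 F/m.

By spherical symmetry E is radial; choose a Gaussian sphere of radius r = 0.0979 m (r < 0.117 m, inside the empty cavity).
No charge is enclosed, so by Gauss's law E·4πr² = 0 ⇒ E = 0.

E = 0 (no enclosed charge)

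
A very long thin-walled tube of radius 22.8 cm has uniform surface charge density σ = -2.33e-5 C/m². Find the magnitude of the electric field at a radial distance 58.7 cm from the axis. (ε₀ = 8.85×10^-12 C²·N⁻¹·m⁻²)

|E| = 1.02×10^6 V/m

By cylindrical symmetry E is radial; use a coaxial Gaussian cylinder of radius 58.7 cm and length L (r > 22.8 cm).
The whole shell is enclosed: λ_enc = σ·2πR = (-2.33e-5)·2π·(0.228) = -3.338e-5 C/m.
Applying ∮E·dA = Q_enc/ε₀ with the end caps contributing no flux:
E = |λ_enc|/(2πε₀r) = (3.338×10^-5)/(2π·8.85×10^-12·0.587) = 1.02×10^6 N/C.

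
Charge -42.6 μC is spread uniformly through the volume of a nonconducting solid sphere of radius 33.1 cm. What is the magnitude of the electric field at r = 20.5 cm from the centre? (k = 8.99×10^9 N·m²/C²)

E = 2.16e6 V/m

By spherical symmetry E is radial; choose a Gaussian sphere of radius r = 20.5 cm (r < R).
Only the charge within r is enclosed: Q_enc = Q·(r/R)³ = (-42.6 μC)·(20.5 cm/33.1 cm)³ = -1.012e-5 C.
Applying ∮E·dA = Q_enc/ε₀ with Φ = E(4πr²):
E = k|Q_enc|/r² = (8.99×10^9)(1.012×10^-5)/(0.205)² = 2.16e6 N/C.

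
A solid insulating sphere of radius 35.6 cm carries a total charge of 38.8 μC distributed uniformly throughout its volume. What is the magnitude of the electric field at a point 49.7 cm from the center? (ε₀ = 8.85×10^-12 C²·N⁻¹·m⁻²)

Take a concentric spherical Gaussian surface of radius r = 49.7 cm (r > R, so the entire charge is enclosed).
Q_enc = 38.8 μC = 3.88×10^-5 C.
By Gauss's law, ∮E·dA = E·4πr² = Q_enc/ε₀.
E = |Q_enc|/(4πε₀r²) = (3.88×10^-5)/(4π·8.85×10^-12·(0.497)²) = 1.41e6 N/C.

E = 1.41×10^6 N/C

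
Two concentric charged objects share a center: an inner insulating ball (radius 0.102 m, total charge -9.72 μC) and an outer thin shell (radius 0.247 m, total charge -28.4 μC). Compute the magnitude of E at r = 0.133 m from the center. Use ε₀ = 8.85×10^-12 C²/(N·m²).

4.94×10^6 N/C

By spherical symmetry E is radial; choose a Gaussian sphere of radius r = 0.133 m (between the bodies, 0.102 m < r < 0.247 m).
Only the inner charge is enclosed; the outer shell contributes nothing inside itself. Q_enc = -9.72 μC = -9.72×10^-6 C.
Applying ∮E·dA = Q_enc/ε₀ with Φ = E(4πr²):
E = |Q_enc|/(4πε₀r²) = (9.72e-6)/(4π·8.85×10^-12·(0.133)²) = 4.94e6 N/C.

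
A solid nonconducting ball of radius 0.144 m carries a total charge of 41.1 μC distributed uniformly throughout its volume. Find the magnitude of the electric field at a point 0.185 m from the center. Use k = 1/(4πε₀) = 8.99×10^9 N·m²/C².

E ≈ 1.08×10^7 N/C

Take a concentric spherical Gaussian surface of radius r = 0.185 m (r > R, so the entire charge is enclosed).
Q_enc = 41.1 μC = 4.11×10^-5 C.
Since E is radial and uniform over the Gaussian sphere, Φ = E·4πr² = Q_enc/ε₀.
E = k|Q_enc|/r² = (8.99×10^9)(4.11×10^-5)/(0.185)² = 1.08e7 N/C.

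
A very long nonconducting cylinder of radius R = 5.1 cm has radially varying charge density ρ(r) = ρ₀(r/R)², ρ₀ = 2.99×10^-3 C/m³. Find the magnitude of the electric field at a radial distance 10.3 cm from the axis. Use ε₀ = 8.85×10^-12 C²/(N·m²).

E ≈ 2.13e6 V/m

Choose a coaxial cylinder of radius r = 10.3 cm (arbitrary length L) as the Gaussian surface (r > R, full charge per length enclosed).
λ_enc = 2π ∫₀^R ρ₀(r'/R)^2 r' dr' = 2πρ₀R²/4 = 1.222×10^-5 C/m.
By Gauss's law (flux through the curved wall only), E·2πrL = λ_enc L/ε₀.
E = |λ_enc|/(2πε₀r) = (1.222e-5)/(2π·8.85×10^-12·0.103) = 2.13×10^6 N/C.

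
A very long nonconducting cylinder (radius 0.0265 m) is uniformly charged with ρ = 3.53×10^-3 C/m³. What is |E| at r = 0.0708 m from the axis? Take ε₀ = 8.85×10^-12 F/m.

Choose a coaxial cylinder of radius r = 0.0708 m (arbitrary length L) as the Gaussian surface (r > 0.0265 m, full cross-section enclosed).
λ_enc = ρ·πR² = (3.53×10^-3)π(0.0265)² = 7.788×10^-6 C/m.
By Gauss's law (flux through the curved wall only), E·2πrL = λ_enc L/ε₀.
E = |λ_enc|/(2πε₀r) = (7.788e-6)/(2π·8.85×10^-12·0.0708) = 1.98e6 N/C.

1.98×10^6 N/C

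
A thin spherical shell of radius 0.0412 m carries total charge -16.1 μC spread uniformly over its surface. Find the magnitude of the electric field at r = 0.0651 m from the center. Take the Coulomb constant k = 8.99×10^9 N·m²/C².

E = 3.42e7 N/C

By spherical symmetry E is radial; choose a Gaussian sphere of radius r = 0.0651 m (r > 0.0412 m).
The entire shell is enclosed: Q_enc = -1.61×10^-5 C.
Since E is radial and uniform over the Gaussian sphere, Φ = E·4πr² = Q_enc/ε₀.
E = k|Q_enc|/r² = (8.99×10^9)(1.61×10^-5)/(0.0651)² = 3.42e7 N/C.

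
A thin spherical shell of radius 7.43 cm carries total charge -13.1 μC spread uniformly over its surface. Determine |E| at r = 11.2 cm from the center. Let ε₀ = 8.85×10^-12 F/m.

E ≈ 9.39e6 N/C

Take a concentric spherical Gaussian surface of radius r = 11.2 cm (r > 7.43 cm).
The entire shell is enclosed: Q_enc = -1.31×10^-5 C.
By Gauss's law, ∮E·dA = E·4πr² = Q_enc/ε₀.
E = |Q_enc|/(4πε₀r²) = (1.31e-5)/(4π·8.85×10^-12·(0.112)²) = 9.39×10^6 N/C.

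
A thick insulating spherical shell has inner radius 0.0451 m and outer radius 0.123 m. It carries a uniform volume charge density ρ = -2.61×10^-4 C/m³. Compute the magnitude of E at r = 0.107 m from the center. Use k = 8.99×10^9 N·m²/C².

|E| ≈ 9.73e5 N/C

Use a concentric Gaussian sphere at r = 0.107 m (within the shell material, 0.0451 m < r < 0.123 m).
Enclosed charge is the volume from a to r: Q_enc = (4π/3)ρ(r³ − a³) = -1.239×10^-6 C.
Since E is radial and uniform over the Gaussian sphere, Φ = E·4πr² = Q_enc/ε₀.
E = k|Q_enc|/r² = (8.99×10^9)(1.239e-6)/(0.107)² = 9.73×10^5 N/C.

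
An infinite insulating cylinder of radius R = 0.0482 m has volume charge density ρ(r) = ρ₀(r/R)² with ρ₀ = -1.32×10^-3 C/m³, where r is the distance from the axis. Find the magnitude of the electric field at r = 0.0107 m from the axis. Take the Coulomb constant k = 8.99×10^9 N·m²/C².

Choose a coaxial cylinder of radius r = 0.0107 m (arbitrary length L) as the Gaussian surface (r < R).
λ_enc = ∫₀^r ρ(r')·2πr' dr' = (2πρ₀/R²)·r^4/4 = -1.17e-8 C/m.
Applying ∮E·dA = Q_enc/ε₀ with the end caps contributing no flux:
E = 2k|λ_enc|/r = 2(8.99×10^9)(1.17×10^-8)/(0.0107) = 1.97×10^4 N/C.

|E| ≈ 1.97×10^4 N/C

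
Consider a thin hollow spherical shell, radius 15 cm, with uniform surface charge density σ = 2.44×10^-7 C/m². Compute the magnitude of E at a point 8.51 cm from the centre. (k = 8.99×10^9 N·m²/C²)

Take a concentric spherical Gaussian surface of radius r = 8.51 cm (inside the shell, r < 15 cm).
No charge lies within this surface, so Q_enc = 0 and Gauss's law gives E·4πr² = 0 ⇒ E = 0.

E = 0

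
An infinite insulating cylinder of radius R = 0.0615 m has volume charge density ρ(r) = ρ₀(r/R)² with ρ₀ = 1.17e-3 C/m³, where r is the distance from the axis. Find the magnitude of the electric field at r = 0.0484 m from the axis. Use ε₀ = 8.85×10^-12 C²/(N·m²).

|E| = 9.91×10^5 V/m

Take a coaxial cylindrical Gaussian surface of radius r = 0.0484 m and length L (r < R).
λ_enc = ∫₀^r ρ(r')·2πr' dr' = (2πρ₀/R²)·r^4/4 = 2.666×10^-6 C/m.
Applying ∮E·dA = Q_enc/ε₀ with the end caps contributing no flux:
E = |λ_enc|/(2πε₀r) = (2.666e-6)/(2π·8.85×10^-12·0.0484) = 9.91×10^5 N/C.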